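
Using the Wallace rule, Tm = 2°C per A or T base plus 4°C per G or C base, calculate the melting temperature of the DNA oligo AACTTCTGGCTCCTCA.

Counting bases: A=3, G=2, C=6, T=5
So N_AT = 8 and N_GC = 8.
Tm = 2(8) + 4(8) = 16 + 32 = 48°C

48°C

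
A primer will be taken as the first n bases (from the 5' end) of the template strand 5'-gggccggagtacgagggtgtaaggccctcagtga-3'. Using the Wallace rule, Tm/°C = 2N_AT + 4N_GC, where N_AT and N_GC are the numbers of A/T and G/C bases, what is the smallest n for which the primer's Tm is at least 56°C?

n = 16

First 15 bases: GGGCCGGAGTACGAG → Tm = 52°C (< 56°C)
First 16 bases: GGGCCGGAGTACGAGG → Tm = 56°C (≥ 56°C)
Since every base adds ≥2°C, Tm only increases with n, so the threshold is first crossed at n = 16.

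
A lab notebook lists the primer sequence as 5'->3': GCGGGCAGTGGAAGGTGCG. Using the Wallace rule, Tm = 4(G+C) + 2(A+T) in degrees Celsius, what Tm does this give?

Counting bases: G=11, C=3, A=3, T=2
So N_AT = 5 and N_GC = 14.
Tm = 2(5) + 4(14) = 10 + 56 = 66°C

66°C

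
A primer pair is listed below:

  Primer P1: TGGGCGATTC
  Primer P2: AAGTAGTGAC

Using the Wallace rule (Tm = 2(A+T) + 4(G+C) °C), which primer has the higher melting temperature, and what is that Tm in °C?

Primer P1, 32°C

Primer P1: A+T=4, G+C=6 → Tm = 2(4)+4(6) = 32°C
Primer P2: A+T=6, G+C=4 → Tm = 2(6)+4(4) = 28°C
32°C vs 28°C → primer P1 is higher.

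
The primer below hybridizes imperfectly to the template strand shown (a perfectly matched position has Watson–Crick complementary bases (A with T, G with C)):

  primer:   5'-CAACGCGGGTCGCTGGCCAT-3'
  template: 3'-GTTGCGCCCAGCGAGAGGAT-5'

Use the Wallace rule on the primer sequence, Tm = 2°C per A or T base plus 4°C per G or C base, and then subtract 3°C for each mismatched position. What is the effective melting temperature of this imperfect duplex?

56°C

Primer base counts: A=3, T=3, G=7, C=7 → A+T=6, G+C=14
Perfect-match Tm = 2(6) + 4(14) = 12 + 56 = 68°C
Mismatches (positions where the bases are not complementary): 4 (at positions 15, 16, 19, 20)
Effective Tm = 68 − 4×3 = 68 − 12 = 56°C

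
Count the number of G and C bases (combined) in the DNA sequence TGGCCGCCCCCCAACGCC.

15

Scanning the sequence gives A=2, C=11, T=1, G=4.
Total G or C: 4 + 11 = 15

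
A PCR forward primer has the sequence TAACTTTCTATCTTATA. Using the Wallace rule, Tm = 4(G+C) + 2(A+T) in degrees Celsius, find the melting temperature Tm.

Scanning the sequence gives G=0, T=9, A=5, C=3.
So N_AT = 14 and N_GC = 3.
Tm = 2(14) + 4(3) = 28 + 12 = 40°C

40°C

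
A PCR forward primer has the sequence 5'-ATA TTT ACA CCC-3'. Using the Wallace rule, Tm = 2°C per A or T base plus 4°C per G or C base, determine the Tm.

G=0, C=4, A=4, T=4
So N_AT = 8 and N_GC = 4.
Tm = 4·4 + 2·8 = 16 + 16 = 32°C

32°C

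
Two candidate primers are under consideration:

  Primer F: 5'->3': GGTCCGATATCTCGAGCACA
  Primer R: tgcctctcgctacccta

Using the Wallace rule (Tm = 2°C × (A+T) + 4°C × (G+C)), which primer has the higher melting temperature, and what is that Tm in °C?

Primer F, 62°C

Primer F: A+T=9, G+C=11 → Tm = 2(9)+4(11) = 62°C
Primer R: A+T=7, G+C=10 → Tm = 2(7)+4(10) = 54°C
62°C vs 54°C → primer F is higher.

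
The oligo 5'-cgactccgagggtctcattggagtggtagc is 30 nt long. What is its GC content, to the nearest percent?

Scanning the sequence gives A=5, T=7, C=7, G=11.
G+C = 11 + 7 = 18 out of 30 bases
%GC = 18/30 × 100 = 60% ≈ 60%

60%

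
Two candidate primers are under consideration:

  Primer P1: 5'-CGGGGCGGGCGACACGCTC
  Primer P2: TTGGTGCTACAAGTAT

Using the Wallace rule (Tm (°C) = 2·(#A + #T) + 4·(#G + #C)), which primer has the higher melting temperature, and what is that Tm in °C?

Primer P1, 70°C

Primer P1: A+T=3, G+C=16 → Tm = 2(3)+4(16) = 70°C
Primer P2: A+T=10, G+C=6 → Tm = 2(10)+4(6) = 44°C
70°C vs 44°C → primer P1 is higher.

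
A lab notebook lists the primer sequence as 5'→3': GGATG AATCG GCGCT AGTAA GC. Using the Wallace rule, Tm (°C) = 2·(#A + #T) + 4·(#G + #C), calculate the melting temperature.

G=8, A=6, C=4, T=4
So N_AT = 10 and N_GC = 12.
Tm = 2×10 + 4×12 = 68°C

68°C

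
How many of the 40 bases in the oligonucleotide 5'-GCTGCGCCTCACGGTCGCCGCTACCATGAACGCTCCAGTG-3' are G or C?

27

Counting bases: G=11, C=16, T=7, A=6
Total G or C: 11 + 16 = 27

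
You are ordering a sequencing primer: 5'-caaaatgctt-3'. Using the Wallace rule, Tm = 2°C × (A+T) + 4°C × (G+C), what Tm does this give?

Scanning the sequence gives T=3, A=4, C=2, G=1.
A+T = 7, G+C = 3
Tm = 2×7 + 4×3 = 26°C

26°C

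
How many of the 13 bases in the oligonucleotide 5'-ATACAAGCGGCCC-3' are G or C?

Scanning the sequence gives A=4, C=5, G=3, T=1.
G+C = 3 + 5 = 8

8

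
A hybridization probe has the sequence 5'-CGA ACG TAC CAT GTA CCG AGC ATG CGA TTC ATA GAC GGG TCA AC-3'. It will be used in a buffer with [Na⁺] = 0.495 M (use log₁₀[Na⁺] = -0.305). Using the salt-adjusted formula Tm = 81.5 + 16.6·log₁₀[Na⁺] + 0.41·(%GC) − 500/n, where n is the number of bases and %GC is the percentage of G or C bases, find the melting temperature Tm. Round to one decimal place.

86.5°C

Length n = 44. Scanning the sequence gives G=11, T=8, A=13, C=12.
G+C = 23, so %GC = 23/44 × 100 = 52.273%
Salt term: 16.6 × (-0.305) = -5.063
GC term: 0.41 × 52.273 = 21.432; length term: −500/44 = −11.364
Tm = 81.5 + (-5.063) + 21.432 − 11.364 = 86.505 → 86.5°C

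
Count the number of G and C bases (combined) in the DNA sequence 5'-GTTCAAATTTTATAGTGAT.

4

Base counts: A=6, C=1, G=3, T=9
G+C = 3 + 1 = 4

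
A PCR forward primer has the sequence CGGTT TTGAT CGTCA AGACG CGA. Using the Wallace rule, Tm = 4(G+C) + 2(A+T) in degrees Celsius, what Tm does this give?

70°C

Counting bases: A=5, G=7, C=5, T=6
A+T = 11, G+C = 12
Tm = 4·12 + 2·11 = 48 + 22 = 70°C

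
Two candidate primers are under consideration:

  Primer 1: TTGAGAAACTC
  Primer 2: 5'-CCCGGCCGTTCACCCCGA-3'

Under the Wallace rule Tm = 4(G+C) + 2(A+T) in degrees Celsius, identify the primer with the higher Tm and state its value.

Primer 2, 64°C

Primer 1: A+T=7, G+C=4 → Tm = 2(7)+4(4) = 30°C
Primer 2: A+T=4, G+C=14 → Tm = 2(4)+4(14) = 64°C
30°C vs 64°C → primer 2 is higher.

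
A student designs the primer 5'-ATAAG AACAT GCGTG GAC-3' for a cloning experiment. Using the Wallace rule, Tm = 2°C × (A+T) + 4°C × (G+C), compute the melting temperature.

52°C

Counting bases: T=3, C=3, G=5, A=7
AT pairs contribute 10, GC pairs contribute 8.
Tm = 4·8 + 2·10 = 32 + 20 = 52°C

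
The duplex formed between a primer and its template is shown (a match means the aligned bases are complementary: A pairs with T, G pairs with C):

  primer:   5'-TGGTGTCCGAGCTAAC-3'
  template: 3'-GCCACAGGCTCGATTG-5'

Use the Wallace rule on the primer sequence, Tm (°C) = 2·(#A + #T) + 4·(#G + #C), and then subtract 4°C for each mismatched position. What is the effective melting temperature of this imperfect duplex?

46°C

Primer base counts: A=3, T=4, G=5, C=4 → A+T=7, G+C=9
Perfect-match Tm = 2(7) + 4(9) = 14 + 36 = 50°C
Mismatches (positions where the bases are not complementary): 1 (at position 1)
Effective Tm = 50 − 1×4 = 50 − 4 = 46°C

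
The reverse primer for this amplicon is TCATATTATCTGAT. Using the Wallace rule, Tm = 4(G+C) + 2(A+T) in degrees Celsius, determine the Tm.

Counting bases: T=7, G=1, A=4, C=2
A+T = 11, G+C = 3
Tm = 2×11 + 4×3 = 34°C

34°C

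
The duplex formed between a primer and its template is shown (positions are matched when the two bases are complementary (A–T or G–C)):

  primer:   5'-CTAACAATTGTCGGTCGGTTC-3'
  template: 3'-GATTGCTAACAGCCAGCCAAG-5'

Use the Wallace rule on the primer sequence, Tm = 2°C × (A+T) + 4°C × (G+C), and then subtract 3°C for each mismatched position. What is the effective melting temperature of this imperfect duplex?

Primer base counts: A=4, T=7, G=5, C=5 → A+T=11, G+C=10
Perfect-match Tm = 2(11) + 4(10) = 22 + 40 = 62°C
Mismatches (positions where the bases are not complementary): 1 (at position 6)
Effective Tm = 62 − 1×3 = 62 − 3 = 59°C

59°C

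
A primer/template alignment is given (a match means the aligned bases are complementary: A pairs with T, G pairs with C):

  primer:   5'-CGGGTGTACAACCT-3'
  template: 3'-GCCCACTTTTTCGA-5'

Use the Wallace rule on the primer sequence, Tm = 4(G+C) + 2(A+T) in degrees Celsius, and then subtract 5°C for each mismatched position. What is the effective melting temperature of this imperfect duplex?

29°C

Primer base counts: A=3, T=3, G=4, C=4 → A+T=6, G+C=8
Perfect-match Tm = 2(6) + 4(8) = 12 + 32 = 44°C
Mismatches (positions where the bases are not complementary): 3 (at positions 7, 9, 12)
Effective Tm = 44 − 3×5 = 44 − 15 = 29°C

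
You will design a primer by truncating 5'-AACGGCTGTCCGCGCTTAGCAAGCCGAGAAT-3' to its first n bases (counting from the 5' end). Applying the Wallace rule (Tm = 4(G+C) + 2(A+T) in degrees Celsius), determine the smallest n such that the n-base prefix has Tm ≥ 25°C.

n = 8

First 7 bases: AACGGCT → Tm = 22°C (< 25°C)
First 8 bases: AACGGCTG → Tm = 26°C (≥ 25°C)
Since every base adds ≥2°C, Tm only increases with n, so the threshold is first crossed at n = 8.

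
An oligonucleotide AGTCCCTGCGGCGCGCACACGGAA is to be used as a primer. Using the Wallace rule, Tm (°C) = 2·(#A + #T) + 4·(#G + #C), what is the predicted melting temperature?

Base counts: T=2, G=8, C=9, A=5
AT pairs contribute 7, GC pairs contribute 17.
Tm = 2(7) + 4(17) = 14 + 68 = 82°C

82°C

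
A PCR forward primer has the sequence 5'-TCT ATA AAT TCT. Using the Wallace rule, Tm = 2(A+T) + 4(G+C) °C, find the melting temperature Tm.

Base counts: T=6, A=4, G=0, C=2
A+T = 10, G+C = 2
Tm = 2(10) + 4(2) = 20 + 8 = 28°C

28°C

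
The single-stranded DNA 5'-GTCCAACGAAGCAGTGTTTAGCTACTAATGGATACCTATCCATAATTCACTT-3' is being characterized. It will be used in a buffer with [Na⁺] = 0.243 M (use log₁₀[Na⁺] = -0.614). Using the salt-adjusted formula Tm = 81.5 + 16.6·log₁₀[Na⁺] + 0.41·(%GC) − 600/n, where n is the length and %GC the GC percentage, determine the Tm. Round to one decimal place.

75.5°C

Length n = 52. Counting bases: G=8, A=16, C=12, T=16
G+C = 20, so %GC = 20/52 × 100 = 38.462%
Salt term: 16.6 × (-0.614) = -10.192
GC term: 0.41 × 38.462 = 15.769; length term: −600/52 = −11.538
Tm = 81.5 + (-10.192) + 15.769 − 11.538 = 75.539 → 75.5°C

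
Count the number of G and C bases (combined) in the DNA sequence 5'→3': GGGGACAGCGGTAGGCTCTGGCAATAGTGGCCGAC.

Scanning the sequence gives G=15, A=7, C=8, T=5.
Total G or C: 15 + 8 = 23

23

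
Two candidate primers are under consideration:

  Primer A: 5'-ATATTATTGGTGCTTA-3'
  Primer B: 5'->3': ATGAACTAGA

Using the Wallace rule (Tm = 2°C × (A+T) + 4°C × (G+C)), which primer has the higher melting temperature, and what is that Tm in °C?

Primer A: A+T=12, G+C=4 → Tm = 2(12)+4(4) = 40°C
Primer B: A+T=7, G+C=3 → Tm = 2(7)+4(3) = 26°C
40°C vs 26°C → primer A is higher.

Primer A, 40°C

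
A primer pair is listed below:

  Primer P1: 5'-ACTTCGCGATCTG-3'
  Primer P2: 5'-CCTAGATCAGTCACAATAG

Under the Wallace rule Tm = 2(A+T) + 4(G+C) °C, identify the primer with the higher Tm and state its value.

Primer P1: A+T=6, G+C=7 → Tm = 2(6)+4(7) = 40°C
Primer P2: A+T=11, G+C=8 → Tm = 2(11)+4(8) = 54°C
40°C vs 54°C → primer P2 is higher.

Primer P2, 54°C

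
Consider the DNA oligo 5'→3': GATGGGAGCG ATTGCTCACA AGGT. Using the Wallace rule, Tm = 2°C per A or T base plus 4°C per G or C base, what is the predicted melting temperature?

74°C

Base counts: A=6, G=9, C=4, T=5
A+T = 11, G+C = 13
Tm = 2×11 + 4×13 = 74°C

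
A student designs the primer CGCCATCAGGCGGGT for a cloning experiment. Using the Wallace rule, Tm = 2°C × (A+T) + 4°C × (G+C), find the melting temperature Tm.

Counting bases: G=6, A=2, T=2, C=5
A+T = 4, G+C = 11
Tm = 2(4) + 4(11) = 8 + 44 = 52°C

52°C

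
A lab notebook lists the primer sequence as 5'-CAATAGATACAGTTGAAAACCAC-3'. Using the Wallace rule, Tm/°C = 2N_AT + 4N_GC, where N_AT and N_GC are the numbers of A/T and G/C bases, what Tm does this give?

C=5, T=4, A=11, G=3
So N_AT = 15 and N_GC = 8.
Tm = 4·8 + 2·15 = 32 + 30 = 62°C

62°C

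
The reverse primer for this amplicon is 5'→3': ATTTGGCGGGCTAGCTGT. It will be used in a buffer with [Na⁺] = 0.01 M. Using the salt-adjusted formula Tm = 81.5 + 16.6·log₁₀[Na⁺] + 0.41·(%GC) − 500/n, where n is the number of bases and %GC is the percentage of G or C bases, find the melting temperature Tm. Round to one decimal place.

43.3°C

Length n = 18. Counting bases: T=6, G=7, A=2, C=3
G+C = 10, so %GC = 10/18 × 100 = 55.556%
Salt term: 16.6 × (-2) = -33.2
GC term: 0.41 × 55.556 = 22.778; length term: −500/18 = −27.778
Tm = 81.5 + (-33.2) + 22.778 − 27.778 = 43.3 → 43.3°C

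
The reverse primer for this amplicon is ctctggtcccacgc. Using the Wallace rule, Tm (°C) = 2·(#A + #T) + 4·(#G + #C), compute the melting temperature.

48°C

Scanning the sequence gives C=7, T=3, G=3, A=1.
A+T = 4, G+C = 10
Tm = 2×4 + 4×10 = 48°C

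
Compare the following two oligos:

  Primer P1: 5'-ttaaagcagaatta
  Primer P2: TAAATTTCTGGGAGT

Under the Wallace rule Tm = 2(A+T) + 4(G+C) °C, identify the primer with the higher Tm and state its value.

Primer P2, 40°C

Primer P1: A+T=11, G+C=3 → Tm = 2(11)+4(3) = 34°C
Primer P2: A+T=10, G+C=5 → Tm = 2(10)+4(5) = 40°C
34°C vs 40°C → primer P2 is higher.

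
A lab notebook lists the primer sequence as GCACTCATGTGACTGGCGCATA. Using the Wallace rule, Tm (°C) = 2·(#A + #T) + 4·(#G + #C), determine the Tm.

68°C

Counting bases: G=6, T=5, A=5, C=6
So N_AT = 10 and N_GC = 12.
Tm = 4·12 + 2·10 = 48 + 20 = 68°C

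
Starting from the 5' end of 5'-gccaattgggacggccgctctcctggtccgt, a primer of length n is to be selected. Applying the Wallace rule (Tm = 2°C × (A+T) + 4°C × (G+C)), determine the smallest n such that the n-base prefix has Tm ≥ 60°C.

First 17 bases: GCCAATTGGGACGGCCG → Tm = 58°C (< 60°C)
First 18 bases: GCCAATTGGGACGGCCGC → Tm = 62°C (≥ 60°C)
Since every base adds ≥2°C, Tm only increases with n, so the threshold is first crossed at n = 18.

n = 18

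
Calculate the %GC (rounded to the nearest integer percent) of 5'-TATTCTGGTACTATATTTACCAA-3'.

Scanning the sequence gives A=7, C=4, T=10, G=2.
G+C = 2 + 4 = 6 out of 23 bases
%GC = 6/23 × 100 = 26.09% ≈ 26%

26%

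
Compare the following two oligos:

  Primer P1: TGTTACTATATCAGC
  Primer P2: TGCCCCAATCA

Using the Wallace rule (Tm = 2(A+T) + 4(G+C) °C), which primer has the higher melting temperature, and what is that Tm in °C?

Primer P1, 40°C

Primer P1: A+T=10, G+C=5 → Tm = 2(10)+4(5) = 40°C
Primer P2: A+T=5, G+C=6 → Tm = 2(5)+4(6) = 34°C
40°C vs 34°C → primer P1 is higher.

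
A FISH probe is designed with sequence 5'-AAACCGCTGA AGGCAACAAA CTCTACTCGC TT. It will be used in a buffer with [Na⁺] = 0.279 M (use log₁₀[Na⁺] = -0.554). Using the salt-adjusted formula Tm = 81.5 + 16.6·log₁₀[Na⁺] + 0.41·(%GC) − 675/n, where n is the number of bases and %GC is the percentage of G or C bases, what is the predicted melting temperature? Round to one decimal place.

Length n = 32. Counting bases: C=10, A=11, G=5, T=6
G+C = 15, so %GC = 15/32 × 100 = 46.875%
Salt term: 16.6 × (-0.554) = -9.196
GC term: 0.41 × 46.875 = 19.219; length term: −675/32 = −21.094
Tm = 81.5 + (-9.196) + 19.219 − 21.094 = 70.429 → 70.4°C

70.4°C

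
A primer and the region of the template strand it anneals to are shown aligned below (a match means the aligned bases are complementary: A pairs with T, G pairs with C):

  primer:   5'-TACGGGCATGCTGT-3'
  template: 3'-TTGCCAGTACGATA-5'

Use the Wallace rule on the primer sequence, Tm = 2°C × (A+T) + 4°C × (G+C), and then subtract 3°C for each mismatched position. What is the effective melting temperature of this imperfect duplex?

Primer base counts: A=2, T=4, G=5, C=3 → A+T=6, G+C=8
Perfect-match Tm = 2(6) + 4(8) = 12 + 32 = 44°C
Mismatches (positions where the bases are not complementary): 3 (at positions 1, 6, 13)
Effective Tm = 44 − 3×3 = 44 − 9 = 35°C

35°C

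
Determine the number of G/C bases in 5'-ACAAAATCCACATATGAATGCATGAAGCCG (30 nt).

12

T=5, C=7, A=13, G=5
G+C = 5 + 7 = 12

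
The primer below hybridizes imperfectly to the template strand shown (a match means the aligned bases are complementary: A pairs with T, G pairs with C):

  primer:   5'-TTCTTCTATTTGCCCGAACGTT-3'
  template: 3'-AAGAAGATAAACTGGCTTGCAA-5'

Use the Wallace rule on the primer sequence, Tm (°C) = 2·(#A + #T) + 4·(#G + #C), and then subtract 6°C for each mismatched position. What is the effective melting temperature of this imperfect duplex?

Primer base counts: A=3, T=10, G=3, C=6 → A+T=13, G+C=9
Perfect-match Tm = 2(13) + 4(9) = 26 + 36 = 62°C
Mismatches (positions where the bases are not complementary): 1 (at position 13)
Effective Tm = 62 − 1×6 = 62 − 6 = 56°C

56°C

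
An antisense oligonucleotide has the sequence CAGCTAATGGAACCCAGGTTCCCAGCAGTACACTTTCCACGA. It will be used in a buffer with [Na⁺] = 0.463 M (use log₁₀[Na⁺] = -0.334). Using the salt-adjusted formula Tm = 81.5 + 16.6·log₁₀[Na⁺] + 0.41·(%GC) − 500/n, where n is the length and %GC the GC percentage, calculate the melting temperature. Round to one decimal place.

85.5°C

Length n = 42. Scanning the sequence gives T=8, A=12, C=14, G=8.
G+C = 22, so %GC = 22/42 × 100 = 52.381%
Salt term: 16.6 × (-0.334) = -5.544
GC term: 0.41 × 52.381 = 21.476; length term: −500/42 = −11.905
Tm = 81.5 + (-5.544) + 21.476 − 11.905 = 85.527 → 85.5°C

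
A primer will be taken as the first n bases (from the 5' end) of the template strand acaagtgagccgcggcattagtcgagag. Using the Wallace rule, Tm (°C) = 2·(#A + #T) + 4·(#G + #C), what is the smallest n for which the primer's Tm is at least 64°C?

n = 21

First 20 bases: ACAAGTGAGCCGCGGCATTA → Tm = 62°C (< 64°C)
First 21 bases: ACAAGTGAGCCGCGGCATTAG → Tm = 66°C (≥ 64°C)
Since every base adds ≥2°C, Tm only increases with n, so the threshold is first crossed at n = 21.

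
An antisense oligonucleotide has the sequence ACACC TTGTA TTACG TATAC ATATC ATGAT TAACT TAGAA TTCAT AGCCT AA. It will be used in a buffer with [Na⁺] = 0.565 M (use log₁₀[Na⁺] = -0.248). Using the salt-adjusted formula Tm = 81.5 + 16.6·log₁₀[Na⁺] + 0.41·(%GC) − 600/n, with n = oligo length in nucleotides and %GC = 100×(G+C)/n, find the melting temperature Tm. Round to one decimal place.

77.7°C

Length n = 52. Scanning the sequence gives T=18, C=10, A=19, G=5.
G+C = 15, so %GC = 15/52 × 100 = 28.846%
Salt term: 16.6 × (-0.248) = -4.117
GC term: 0.41 × 28.846 = 11.827; length term: −600/52 = −11.538
Tm = 81.5 + (-4.117) + 11.827 − 11.538 = 77.672 → 77.7°C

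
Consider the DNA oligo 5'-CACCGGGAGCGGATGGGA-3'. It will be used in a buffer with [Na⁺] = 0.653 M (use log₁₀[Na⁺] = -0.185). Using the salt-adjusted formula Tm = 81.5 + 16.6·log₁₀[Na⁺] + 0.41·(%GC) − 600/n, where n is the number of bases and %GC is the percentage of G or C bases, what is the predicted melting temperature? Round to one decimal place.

74.7°C

Length n = 18. Scanning the sequence gives T=1, G=9, A=4, C=4.
G+C = 13, so %GC = 13/18 × 100 = 72.222%
Salt term: 16.6 × (-0.185) = -3.071
GC term: 0.41 × 72.222 = 29.611; length term: −600/18 = −33.333
Tm = 81.5 + (-3.071) + 29.611 − 33.333 = 74.707 → 74.7°C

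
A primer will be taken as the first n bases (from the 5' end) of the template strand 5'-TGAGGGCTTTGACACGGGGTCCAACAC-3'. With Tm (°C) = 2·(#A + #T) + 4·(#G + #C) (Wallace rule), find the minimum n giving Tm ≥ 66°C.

n = 21

First 20 bases: TGAGGGCTTTGACACGGGGT → Tm = 64°C (< 66°C)
First 21 bases: TGAGGGCTTTGACACGGGGTC → Tm = 68°C (≥ 66°C)
Since every base adds ≥2°C, Tm only increases with n, so the threshold is first crossed at n = 21.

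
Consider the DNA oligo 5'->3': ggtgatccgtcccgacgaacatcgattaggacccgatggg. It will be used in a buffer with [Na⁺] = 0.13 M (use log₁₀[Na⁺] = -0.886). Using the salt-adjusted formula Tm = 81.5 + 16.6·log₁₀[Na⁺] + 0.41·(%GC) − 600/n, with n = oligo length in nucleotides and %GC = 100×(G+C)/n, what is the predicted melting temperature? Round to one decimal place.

Length n = 40. Counting bases: C=11, T=7, G=13, A=9
G+C = 24, so %GC = 24/40 × 100 = 60%
Salt term: 16.6 × (-0.886) = -14.708
GC term: 0.41 × 60 = 24.6; length term: −600/40 = −15
Tm = 81.5 + (-14.708) + 24.6 − 15 = 76.392 → 76.4°C

76.4°C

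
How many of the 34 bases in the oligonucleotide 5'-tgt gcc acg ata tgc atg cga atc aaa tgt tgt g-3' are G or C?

Base counts: A=9, C=6, T=10, G=9
Total G or C: 9 + 6 = 15

15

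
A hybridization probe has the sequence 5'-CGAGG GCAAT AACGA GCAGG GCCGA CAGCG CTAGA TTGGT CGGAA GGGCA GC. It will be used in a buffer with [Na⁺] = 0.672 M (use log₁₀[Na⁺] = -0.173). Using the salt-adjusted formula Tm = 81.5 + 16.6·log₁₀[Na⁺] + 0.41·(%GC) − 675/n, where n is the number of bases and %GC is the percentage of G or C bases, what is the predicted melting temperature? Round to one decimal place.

Length n = 52. Scanning the sequence gives G=21, T=5, A=14, C=12.
G+C = 33, so %GC = 33/52 × 100 = 63.462%
Salt term: 16.6 × (-0.173) = -2.872
GC term: 0.41 × 63.462 = 26.019; length term: −675/52 = −12.981
Tm = 81.5 + (-2.872) + 26.019 − 12.981 = 91.666 → 91.7°C

91.7°C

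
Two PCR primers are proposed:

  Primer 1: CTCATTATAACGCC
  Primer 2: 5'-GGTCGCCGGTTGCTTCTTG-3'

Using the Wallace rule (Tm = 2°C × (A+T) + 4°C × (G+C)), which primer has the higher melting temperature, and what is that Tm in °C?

Primer 1: A+T=8, G+C=6 → Tm = 2(8)+4(6) = 40°C
Primer 2: A+T=7, G+C=12 → Tm = 2(7)+4(12) = 62°C
40°C vs 62°C → primer 2 is higher.

Primer 2, 62°C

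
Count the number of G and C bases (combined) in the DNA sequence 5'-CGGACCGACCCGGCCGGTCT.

C=9, T=2, G=7, A=2
G+C = 7 + 9 = 16

16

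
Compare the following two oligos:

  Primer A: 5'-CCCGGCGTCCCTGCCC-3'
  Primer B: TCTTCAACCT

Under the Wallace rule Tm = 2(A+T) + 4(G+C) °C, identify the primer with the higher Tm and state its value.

Primer A: A+T=2, G+C=14 → Tm = 2(2)+4(14) = 60°C
Primer B: A+T=6, G+C=4 → Tm = 2(6)+4(4) = 28°C
60°C vs 28°C → primer A is higher.

Primer A, 60°C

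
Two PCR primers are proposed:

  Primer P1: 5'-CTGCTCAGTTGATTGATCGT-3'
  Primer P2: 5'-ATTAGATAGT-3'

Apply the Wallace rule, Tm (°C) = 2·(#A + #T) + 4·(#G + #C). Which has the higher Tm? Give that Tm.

Primer P1, 58°C

Primer P1: A+T=11, G+C=9 → Tm = 2(11)+4(9) = 58°C
Primer P2: A+T=8, G+C=2 → Tm = 2(8)+4(2) = 24°C
58°C vs 24°C → primer P1 is higher.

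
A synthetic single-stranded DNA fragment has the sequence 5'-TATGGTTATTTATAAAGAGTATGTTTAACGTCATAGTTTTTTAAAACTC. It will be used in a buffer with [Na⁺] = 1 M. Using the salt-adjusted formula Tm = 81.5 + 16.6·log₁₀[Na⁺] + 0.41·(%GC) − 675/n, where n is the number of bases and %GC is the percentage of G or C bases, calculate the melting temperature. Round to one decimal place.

Length n = 49. Counting bases: C=4, G=7, A=16, T=22
G+C = 11, so %GC = 11/49 × 100 = 22.449%
Salt term: 16.6 × (0) = 0
GC term: 0.41 × 22.449 = 9.204; length term: −675/49 = −13.776
Tm = 81.5 + (0) + 9.204 − 13.776 = 76.928 → 76.9°C

76.9°C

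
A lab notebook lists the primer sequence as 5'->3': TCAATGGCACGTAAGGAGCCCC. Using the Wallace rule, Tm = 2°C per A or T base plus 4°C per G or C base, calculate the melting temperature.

70°C

Scanning the sequence gives G=6, C=7, A=6, T=3.
AT pairs contribute 9, GC pairs contribute 13.
Tm = 4·13 + 2·9 = 52 + 18 = 70°C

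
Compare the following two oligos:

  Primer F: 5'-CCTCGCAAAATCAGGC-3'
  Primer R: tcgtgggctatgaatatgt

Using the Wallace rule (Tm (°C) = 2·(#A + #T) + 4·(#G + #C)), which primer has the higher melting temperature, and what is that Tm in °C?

Primer F: A+T=7, G+C=9 → Tm = 2(7)+4(9) = 50°C
Primer R: A+T=11, G+C=8 → Tm = 2(11)+4(8) = 54°C
50°C vs 54°C → primer R is higher.

Primer R, 54°C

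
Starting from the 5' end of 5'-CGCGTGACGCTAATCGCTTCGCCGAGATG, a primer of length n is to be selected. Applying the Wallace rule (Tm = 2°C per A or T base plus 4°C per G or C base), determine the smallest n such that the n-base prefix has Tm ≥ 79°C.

First 23 bases: CGCGTGACGCTAATCGCTTCGCC → Tm = 76°C (< 79°C)
First 24 bases: CGCGTGACGCTAATCGCTTCGCCG → Tm = 80°C (≥ 79°C)
Since every base adds ≥2°C, Tm only increases with n, so the threshold is first crossed at n = 24.

n = 24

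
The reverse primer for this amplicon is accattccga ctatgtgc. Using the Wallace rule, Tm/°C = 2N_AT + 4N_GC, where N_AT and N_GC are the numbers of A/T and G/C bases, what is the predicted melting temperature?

54°C

T=5, A=4, G=3, C=6
A+T = 9, G+C = 9
Tm = 2×9 + 4×9 = 54°C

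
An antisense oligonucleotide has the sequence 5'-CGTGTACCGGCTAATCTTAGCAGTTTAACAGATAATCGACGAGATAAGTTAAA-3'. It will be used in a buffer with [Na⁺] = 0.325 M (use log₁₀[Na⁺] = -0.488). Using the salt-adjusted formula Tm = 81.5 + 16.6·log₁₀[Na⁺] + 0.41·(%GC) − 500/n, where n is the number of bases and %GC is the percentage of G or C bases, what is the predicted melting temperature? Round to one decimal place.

Length n = 53. T=14, G=11, C=9, A=19
G+C = 20, so %GC = 20/53 × 100 = 37.736%
Salt term: 16.6 × (-0.488) = -8.101
GC term: 0.41 × 37.736 = 15.472; length term: −500/53 = −9.434
Tm = 81.5 + (-8.101) + 15.472 − 9.434 = 79.437 → 79.4°C

79.4°C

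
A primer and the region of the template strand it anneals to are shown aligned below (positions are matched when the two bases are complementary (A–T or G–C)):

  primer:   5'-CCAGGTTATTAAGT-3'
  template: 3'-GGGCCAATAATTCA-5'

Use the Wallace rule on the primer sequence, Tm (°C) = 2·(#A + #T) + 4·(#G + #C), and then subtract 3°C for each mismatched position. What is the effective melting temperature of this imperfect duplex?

Primer base counts: A=4, T=5, G=3, C=2 → A+T=9, G+C=5
Perfect-match Tm = 2(9) + 4(5) = 18 + 20 = 38°C
Mismatches (positions where the bases are not complementary): 1 (at position 3)
Effective Tm = 38 − 1×3 = 38 − 3 = 35°C

35°C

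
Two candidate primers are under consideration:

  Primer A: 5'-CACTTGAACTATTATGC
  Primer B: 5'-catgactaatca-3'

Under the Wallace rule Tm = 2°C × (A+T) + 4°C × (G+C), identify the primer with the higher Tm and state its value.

Primer A: A+T=11, G+C=6 → Tm = 2(11)+4(6) = 46°C
Primer B: A+T=8, G+C=4 → Tm = 2(8)+4(4) = 32°C
46°C vs 32°C → primer A is higher.

Primer A, 46°C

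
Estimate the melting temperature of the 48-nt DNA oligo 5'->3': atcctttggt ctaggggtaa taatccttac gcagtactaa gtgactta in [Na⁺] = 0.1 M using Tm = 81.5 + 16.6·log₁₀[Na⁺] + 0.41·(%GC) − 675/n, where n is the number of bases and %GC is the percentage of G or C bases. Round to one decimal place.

67.1°C

Length n = 48. Base counts: A=13, G=10, C=9, T=16
G+C = 19, so %GC = 19/48 × 100 = 39.583%
Salt term: 16.6 × (-1) = -16.6
GC term: 0.41 × 39.583 = 16.229; length term: −675/48 = −14.062
Tm = 81.5 + (-16.6) + 16.229 − 14.062 = 67.067 → 67.1°C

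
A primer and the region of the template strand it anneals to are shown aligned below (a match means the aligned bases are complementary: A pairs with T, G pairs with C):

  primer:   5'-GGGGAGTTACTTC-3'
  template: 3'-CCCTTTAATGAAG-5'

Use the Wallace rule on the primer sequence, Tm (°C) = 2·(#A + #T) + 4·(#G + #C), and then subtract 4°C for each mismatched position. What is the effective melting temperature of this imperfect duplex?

Primer base counts: A=2, T=4, G=5, C=2 → A+T=6, G+C=7
Perfect-match Tm = 2(6) + 4(7) = 12 + 28 = 40°C
Mismatches (positions where the bases are not complementary): 2 (at positions 4, 6)
Effective Tm = 40 − 2×4 = 40 − 8 = 32°C

32°C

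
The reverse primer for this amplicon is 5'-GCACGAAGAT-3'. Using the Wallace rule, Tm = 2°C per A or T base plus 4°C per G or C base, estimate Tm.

T=1, G=3, A=4, C=2
So N_AT = 5 and N_GC = 5.
Tm = 2×5 + 4×5 = 30°C

30°C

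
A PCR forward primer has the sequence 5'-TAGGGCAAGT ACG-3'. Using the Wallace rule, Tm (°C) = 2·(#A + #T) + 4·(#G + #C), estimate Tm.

40°C

Base counts: C=2, A=4, T=2, G=5
A+T = 6, G+C = 7
Tm = 2(6) + 4(7) = 12 + 28 = 40°C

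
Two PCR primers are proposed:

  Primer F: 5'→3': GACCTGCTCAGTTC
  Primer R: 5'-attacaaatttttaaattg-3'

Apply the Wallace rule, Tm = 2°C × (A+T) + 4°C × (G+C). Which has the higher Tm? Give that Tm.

Primer F, 44°C

Primer F: A+T=6, G+C=8 → Tm = 2(6)+4(8) = 44°C
Primer R: A+T=17, G+C=2 → Tm = 2(17)+4(2) = 42°C
44°C vs 42°C → primer F is higher.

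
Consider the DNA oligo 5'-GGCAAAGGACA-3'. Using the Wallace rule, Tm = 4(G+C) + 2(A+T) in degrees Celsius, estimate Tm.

34°C

Base counts: T=0, G=4, A=5, C=2
A+T = 5, G+C = 6
Tm = 2×5 + 4×6 = 34°C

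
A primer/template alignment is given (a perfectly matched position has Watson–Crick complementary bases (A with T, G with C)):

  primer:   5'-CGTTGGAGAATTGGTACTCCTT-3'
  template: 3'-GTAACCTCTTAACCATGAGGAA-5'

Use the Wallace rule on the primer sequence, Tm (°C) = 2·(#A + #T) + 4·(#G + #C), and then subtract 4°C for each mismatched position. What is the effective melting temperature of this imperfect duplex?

Primer base counts: A=4, T=8, G=6, C=4 → A+T=12, G+C=10
Perfect-match Tm = 2(12) + 4(10) = 24 + 40 = 64°C
Mismatches (positions where the bases are not complementary): 1 (at position 2)
Effective Tm = 64 − 1×4 = 64 − 4 = 60°C

60°C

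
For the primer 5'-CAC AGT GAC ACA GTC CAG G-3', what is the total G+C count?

11

Counting bases: G=5, C=6, T=2, A=6
Total G or C: 5 + 6 = 11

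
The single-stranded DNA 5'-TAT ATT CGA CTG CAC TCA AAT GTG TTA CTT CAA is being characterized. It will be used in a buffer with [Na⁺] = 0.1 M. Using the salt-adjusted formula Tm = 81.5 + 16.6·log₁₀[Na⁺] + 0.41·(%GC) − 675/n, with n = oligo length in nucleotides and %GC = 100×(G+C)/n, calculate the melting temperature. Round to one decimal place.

Length n = 33. Counting bases: A=10, G=4, C=7, T=12
G+C = 11, so %GC = 11/33 × 100 = 33.333%
Salt term: 16.6 × (-1) = -16.6
GC term: 0.41 × 33.333 = 13.667; length term: −675/33 = −20.455
Tm = 81.5 + (-16.6) + 13.667 − 20.455 = 58.112 → 58.1°C

58.1°C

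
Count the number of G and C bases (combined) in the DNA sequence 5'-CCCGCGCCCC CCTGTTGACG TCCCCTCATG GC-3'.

Counting bases: T=6, A=2, G=7, C=17
Total G or C: 7 + 17 = 24

24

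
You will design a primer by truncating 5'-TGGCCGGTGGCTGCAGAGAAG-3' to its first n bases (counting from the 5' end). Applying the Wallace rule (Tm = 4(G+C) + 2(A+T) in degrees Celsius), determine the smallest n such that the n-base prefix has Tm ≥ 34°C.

First 9 bases: TGGCCGGTG → Tm = 32°C (< 34°C)
First 10 bases: TGGCCGGTGG → Tm = 36°C (≥ 34°C)
Since every base adds ≥2°C, Tm only increases with n, so the threshold is first crossed at n = 10.

n = 10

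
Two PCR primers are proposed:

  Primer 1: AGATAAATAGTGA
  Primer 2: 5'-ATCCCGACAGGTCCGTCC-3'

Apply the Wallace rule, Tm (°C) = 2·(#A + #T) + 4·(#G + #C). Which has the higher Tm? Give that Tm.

Primer 2, 60°C

Primer 1: A+T=10, G+C=3 → Tm = 2(10)+4(3) = 32°C
Primer 2: A+T=6, G+C=12 → Tm = 2(6)+4(12) = 60°C
32°C vs 60°C → primer 2 is higher.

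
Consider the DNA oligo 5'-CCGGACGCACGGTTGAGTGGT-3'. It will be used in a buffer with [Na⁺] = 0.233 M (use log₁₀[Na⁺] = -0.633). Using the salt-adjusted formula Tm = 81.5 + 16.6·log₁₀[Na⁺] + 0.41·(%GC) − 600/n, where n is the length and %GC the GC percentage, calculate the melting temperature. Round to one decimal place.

69.8°C

Length n = 21. C=5, T=4, A=3, G=9
G+C = 14, so %GC = 14/21 × 100 = 66.667%
Salt term: 16.6 × (-0.633) = -10.508
GC term: 0.41 × 66.667 = 27.333; length term: −600/21 = −28.571
Tm = 81.5 + (-10.508) + 27.333 − 28.571 = 69.754 → 69.8°C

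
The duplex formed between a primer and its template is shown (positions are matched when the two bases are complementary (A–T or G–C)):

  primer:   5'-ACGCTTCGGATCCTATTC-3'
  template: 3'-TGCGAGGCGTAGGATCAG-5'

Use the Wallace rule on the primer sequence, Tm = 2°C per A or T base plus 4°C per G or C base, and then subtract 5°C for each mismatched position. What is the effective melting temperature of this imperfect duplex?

Primer base counts: A=3, T=6, G=3, C=6 → A+T=9, G+C=9
Perfect-match Tm = 2(9) + 4(9) = 18 + 36 = 54°C
Mismatches (positions where the bases are not complementary): 3 (at positions 6, 9, 16)
Effective Tm = 54 − 3×5 = 54 − 15 = 39°C

39°C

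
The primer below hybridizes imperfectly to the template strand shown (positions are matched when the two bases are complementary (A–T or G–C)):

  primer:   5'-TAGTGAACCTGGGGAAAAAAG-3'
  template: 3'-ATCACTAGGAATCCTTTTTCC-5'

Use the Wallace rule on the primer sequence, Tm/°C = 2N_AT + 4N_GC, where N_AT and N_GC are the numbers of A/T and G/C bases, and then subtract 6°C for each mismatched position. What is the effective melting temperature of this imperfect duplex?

Primer base counts: A=9, T=3, G=7, C=2 → A+T=12, G+C=9
Perfect-match Tm = 2(12) + 4(9) = 24 + 36 = 60°C
Mismatches (positions where the bases are not complementary): 4 (at positions 7, 11, 12, 20)
Effective Tm = 60 − 4×6 = 60 − 24 = 36°C

36°C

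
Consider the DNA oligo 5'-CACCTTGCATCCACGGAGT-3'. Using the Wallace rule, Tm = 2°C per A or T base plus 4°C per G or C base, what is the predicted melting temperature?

60°C

Counting bases: C=7, G=4, T=4, A=4
A+T = 8, G+C = 11
Tm = 4·11 + 2·8 = 44 + 16 = 60°C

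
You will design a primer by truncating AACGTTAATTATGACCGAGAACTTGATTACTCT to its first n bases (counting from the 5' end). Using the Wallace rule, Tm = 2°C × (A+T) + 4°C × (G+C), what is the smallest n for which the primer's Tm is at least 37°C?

n = 15

First 14 bases: AACGTTAATTATGA → Tm = 34°C (< 37°C)
First 15 bases: AACGTTAATTATGAC → Tm = 38°C (≥ 37°C)
Each additional base adds 2°C (A/T) or 4°C (G/C), so Tm is non-decreasing in n; n = 15 is the first length to reach 37°C.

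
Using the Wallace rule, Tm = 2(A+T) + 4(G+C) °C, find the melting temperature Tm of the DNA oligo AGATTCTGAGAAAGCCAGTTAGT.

Scanning the sequence gives T=6, C=3, G=6, A=8.
AT pairs contribute 14, GC pairs contribute 9.
Tm = 2(14) + 4(9) = 28 + 36 = 64°C

64°C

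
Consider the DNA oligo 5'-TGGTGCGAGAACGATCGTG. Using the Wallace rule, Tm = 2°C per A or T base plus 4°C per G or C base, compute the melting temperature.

A=4, T=4, G=8, C=3
A+T = 8, G+C = 11
Tm = 2×8 + 4×11 = 60°C

60°C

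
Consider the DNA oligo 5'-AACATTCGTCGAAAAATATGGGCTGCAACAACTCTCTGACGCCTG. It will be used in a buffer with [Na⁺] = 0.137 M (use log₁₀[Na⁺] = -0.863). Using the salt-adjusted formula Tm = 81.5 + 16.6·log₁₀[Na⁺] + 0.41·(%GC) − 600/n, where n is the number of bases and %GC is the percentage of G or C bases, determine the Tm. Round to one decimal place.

Length n = 45. Counting bases: C=12, T=10, A=14, G=9
G+C = 21, so %GC = 21/45 × 100 = 46.667%
Salt term: 16.6 × (-0.863) = -14.326
GC term: 0.41 × 46.667 = 19.133; length term: −600/45 = −13.333
Tm = 81.5 + (-14.326) + 19.133 − 13.333 = 72.974 → 73.0°C

73.0°C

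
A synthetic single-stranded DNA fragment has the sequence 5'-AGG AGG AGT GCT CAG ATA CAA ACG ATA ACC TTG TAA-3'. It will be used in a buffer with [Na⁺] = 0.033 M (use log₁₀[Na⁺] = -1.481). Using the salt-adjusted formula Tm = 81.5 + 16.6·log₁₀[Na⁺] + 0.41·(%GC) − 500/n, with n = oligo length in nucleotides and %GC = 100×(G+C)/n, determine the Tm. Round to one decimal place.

60.1°C

Length n = 36. Scanning the sequence gives C=6, G=9, T=7, A=14.
G+C = 15, so %GC = 15/36 × 100 = 41.667%
Salt term: 16.6 × (-1.481) = -24.585
GC term: 0.41 × 41.667 = 17.083; length term: −500/36 = −13.889
Tm = 81.5 + (-24.585) + 17.083 − 13.889 = 60.109 → 60.1°C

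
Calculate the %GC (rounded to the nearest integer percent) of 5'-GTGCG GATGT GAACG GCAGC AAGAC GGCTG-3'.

63%

Scanning the sequence gives A=7, G=13, T=4, C=6.
G+C = 13 + 6 = 19 out of 30 bases
%GC = 19/30 × 100 = 63.33% ≈ 63%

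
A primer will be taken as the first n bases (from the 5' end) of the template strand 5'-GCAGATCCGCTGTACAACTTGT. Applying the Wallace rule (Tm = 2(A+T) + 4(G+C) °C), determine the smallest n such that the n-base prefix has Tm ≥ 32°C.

n = 10

First 9 bases: GCAGATCCG → Tm = 30°C (< 32°C)
First 10 bases: GCAGATCCGC → Tm = 34°C (≥ 32°C)
Since every base adds ≥2°C, Tm only increases with n, so the threshold is first crossed at n = 10.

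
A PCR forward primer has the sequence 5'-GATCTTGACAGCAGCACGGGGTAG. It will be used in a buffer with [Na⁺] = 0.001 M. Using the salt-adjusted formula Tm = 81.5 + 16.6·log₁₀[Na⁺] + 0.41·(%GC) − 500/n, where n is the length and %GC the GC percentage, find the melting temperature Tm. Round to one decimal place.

34.8°C

Length n = 24. Counting bases: A=6, T=4, C=5, G=9
G+C = 14, so %GC = 14/24 × 100 = 58.333%
Salt term: 16.6 × (-3) = -49.8
GC term: 0.41 × 58.333 = 23.917; length term: −500/24 = −20.833
Tm = 81.5 + (-49.8) + 23.917 − 20.833 = 34.784 → 34.8°C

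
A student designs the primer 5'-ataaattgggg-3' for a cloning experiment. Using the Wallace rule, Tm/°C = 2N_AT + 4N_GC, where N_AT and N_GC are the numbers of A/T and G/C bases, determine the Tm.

30°C

Base counts: A=4, T=3, G=4, C=0
So N_AT = 7 and N_GC = 4.
Tm = 2(7) + 4(4) = 14 + 16 = 30°C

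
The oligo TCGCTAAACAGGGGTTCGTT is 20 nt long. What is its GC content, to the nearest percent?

G=6, T=6, A=4, C=4
G+C = 6 + 4 = 10 out of 20 bases
%GC = 10/20 × 100 = 50% ≈ 50%

50%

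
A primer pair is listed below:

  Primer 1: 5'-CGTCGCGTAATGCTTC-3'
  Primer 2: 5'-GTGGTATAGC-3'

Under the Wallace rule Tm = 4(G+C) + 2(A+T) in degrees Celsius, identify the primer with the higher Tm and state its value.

Primer 1: A+T=7, G+C=9 → Tm = 2(7)+4(9) = 50°C
Primer 2: A+T=5, G+C=5 → Tm = 2(5)+4(5) = 30°C
50°C vs 30°C → primer 1 is higher.

Primer 1, 50°C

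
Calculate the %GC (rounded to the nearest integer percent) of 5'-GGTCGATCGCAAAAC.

53%

C=4, T=2, A=5, G=4
G+C = 4 + 4 = 8 out of 15 bases
%GC = 8/15 × 100 = 53.33% ≈ 53%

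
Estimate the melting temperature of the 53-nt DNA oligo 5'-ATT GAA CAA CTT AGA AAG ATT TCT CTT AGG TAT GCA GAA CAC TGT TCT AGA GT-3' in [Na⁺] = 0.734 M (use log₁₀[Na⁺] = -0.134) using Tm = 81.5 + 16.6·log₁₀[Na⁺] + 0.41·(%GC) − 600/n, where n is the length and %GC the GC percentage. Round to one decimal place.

81.9°C

Length n = 53. A=18, C=8, G=10, T=17
G+C = 18, so %GC = 18/53 × 100 = 33.962%
Salt term: 16.6 × (-0.134) = -2.224
GC term: 0.41 × 33.962 = 13.924; length term: −600/53 = −11.321
Tm = 81.5 + (-2.224) + 13.924 − 11.321 = 81.879 → 81.9°C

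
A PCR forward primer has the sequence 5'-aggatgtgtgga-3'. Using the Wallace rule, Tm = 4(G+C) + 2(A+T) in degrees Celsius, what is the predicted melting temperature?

36°C

Counting bases: G=6, C=0, T=3, A=3
A+T = 6, G+C = 6
Tm = 2×6 + 4×6 = 36°C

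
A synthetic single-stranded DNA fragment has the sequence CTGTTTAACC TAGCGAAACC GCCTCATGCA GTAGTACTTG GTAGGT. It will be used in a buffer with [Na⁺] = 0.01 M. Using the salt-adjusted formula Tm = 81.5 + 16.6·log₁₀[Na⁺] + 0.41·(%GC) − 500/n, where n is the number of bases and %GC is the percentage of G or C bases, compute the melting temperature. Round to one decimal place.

57.0°C

Length n = 46. Counting bases: A=11, C=11, G=11, T=13
G+C = 22, so %GC = 22/46 × 100 = 47.826%
Salt term: 16.6 × (-2) = -33.2
GC term: 0.41 × 47.826 = 19.609; length term: −500/46 = −10.87
Tm = 81.5 + (-33.2) + 19.609 − 10.87 = 57.039 → 57.0°C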